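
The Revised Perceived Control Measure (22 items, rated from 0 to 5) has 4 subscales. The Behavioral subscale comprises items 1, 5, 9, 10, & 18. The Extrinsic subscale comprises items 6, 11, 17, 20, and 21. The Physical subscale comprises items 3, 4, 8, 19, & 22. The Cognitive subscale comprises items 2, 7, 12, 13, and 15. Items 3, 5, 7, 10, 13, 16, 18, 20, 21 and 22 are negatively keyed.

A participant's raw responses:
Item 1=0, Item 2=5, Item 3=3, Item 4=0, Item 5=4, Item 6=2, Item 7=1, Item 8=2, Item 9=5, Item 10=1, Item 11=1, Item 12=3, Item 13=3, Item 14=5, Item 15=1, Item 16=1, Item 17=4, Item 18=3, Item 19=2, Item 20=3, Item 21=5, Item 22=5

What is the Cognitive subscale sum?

15

Cognitive items: 2, 7, 12, 13, 15.
Of these, items 7 and 13 are negatively keyed; reverse-coded value = 5 − response.
  item 2: 5
  item 7: 5 − 1 = 4
  item 12: 3
  item 13: 5 − 3 = 2
  item 15: 1
Sum = 5 + 4 + 3 + 2 + 1 = 15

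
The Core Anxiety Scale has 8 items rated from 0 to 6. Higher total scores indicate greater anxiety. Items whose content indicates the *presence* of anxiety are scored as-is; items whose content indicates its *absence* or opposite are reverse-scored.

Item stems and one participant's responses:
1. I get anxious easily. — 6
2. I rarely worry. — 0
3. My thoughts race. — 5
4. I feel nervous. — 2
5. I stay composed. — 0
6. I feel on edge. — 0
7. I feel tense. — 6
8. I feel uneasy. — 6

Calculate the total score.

37

Items 2, 5 describe the absence/opposite of anxiety → reverse-score.
reversed = (0+6) − raw = 6 − raw.
  item 1: 6
  item 2: 6 − 0 = 6
  item 3: 5
  item 4: 2
  item 5: 6 − 0 = 6
  item 6: 0
  item 7: 6
  item 8: 6
Total = 6 + 6 + 5 + 2 + 6 + 0 + 6 + 6 = 37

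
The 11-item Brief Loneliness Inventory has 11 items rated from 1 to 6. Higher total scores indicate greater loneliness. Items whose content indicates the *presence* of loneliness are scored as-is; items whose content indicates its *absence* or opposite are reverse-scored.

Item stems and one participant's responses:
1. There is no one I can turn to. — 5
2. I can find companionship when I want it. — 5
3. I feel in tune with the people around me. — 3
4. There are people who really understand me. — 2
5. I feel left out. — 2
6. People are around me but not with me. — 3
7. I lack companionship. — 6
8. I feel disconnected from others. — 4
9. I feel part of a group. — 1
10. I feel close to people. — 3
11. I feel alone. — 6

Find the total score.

Items 2, 3, 4, 9, 10 describe the absence/opposite of loneliness → reverse-score.
reverse-coded value = 7 − response.
  item 1: 5
  item 2: 7 − 5 = 2
  item 3: 7 − 3 = 4
  item 4: 7 − 2 = 5
  item 5: 2
  item 6: 3
  item 7: 6
  item 8: 4
  item 9: 7 − 1 = 6
  item 10: 7 − 3 = 4
  item 11: 6
Total = 5 + 2 + 4 + 5 + 2 + 3 + 6 + 4 + 6 + 4 + 6 = 47

47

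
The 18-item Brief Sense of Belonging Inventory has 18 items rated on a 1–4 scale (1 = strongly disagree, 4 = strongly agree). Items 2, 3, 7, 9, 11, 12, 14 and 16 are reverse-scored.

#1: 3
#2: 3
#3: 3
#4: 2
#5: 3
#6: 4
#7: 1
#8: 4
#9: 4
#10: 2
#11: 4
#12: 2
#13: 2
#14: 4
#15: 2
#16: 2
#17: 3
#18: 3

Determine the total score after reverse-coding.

Reverse-scored items use 5 − raw:
  item 2: 5 − 3 = 2
  item 3: 5 − 3 = 2
  item 7: 5 − 1 = 4
  item 9: 5 − 4 = 1
  item 11: 5 − 4 = 1
  item 12: 5 − 2 = 3
  item 14: 5 − 4 = 1
  item 16: 5 − 2 = 3
After reverse-coding: 3, 2, 2, 2, 3, 4, 4, 4, 1, 2, 1, 3, 2, 1, 2, 3, 3, 3
Total = 3 + 2 + 2 + 2 + 3 + 4 + 4 + 4 + 1 + 2 + 1 + 3 + 2 + 1 + 2 + 3 + 3 + 3 = 45

45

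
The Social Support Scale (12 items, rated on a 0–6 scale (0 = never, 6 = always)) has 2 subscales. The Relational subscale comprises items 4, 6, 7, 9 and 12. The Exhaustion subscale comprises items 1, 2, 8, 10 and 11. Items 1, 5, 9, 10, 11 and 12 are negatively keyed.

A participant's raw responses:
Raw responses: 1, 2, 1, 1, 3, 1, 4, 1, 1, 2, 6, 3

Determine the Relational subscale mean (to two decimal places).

2.80

Relational items: 4, 6, 7, 9, 12.
Of these, items 9 and 12 are negatively keyed; reverse-coded value = 6 − response.
  item 4: 1
  item 6: 1
  item 7: 4
  item 9: 6 − 1 = 5
  item 12: 6 − 3 = 3
Sum = 1 + 1 + 4 + 5 + 3 = 14
Mean = 14 / 5 = 2.80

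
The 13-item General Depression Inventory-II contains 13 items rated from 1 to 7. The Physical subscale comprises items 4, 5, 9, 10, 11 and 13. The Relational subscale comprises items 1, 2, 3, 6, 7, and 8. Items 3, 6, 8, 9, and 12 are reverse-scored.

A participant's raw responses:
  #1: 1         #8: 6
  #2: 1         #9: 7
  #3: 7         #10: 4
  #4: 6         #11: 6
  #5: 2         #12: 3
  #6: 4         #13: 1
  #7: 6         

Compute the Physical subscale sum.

Physical items: 4, 5, 9, 10, 11, 13.
Of these, item 9 is reverse-scored; on a 1–7 scale, reversed = 8 − raw.
  item 4: 6
  item 5: 2
  item 9: 8 − 7 = 1
  item 10: 4
  item 11: 6
  item 13: 1
Sum = 6 + 2 + 1 + 4 + 6 + 1 = 20

20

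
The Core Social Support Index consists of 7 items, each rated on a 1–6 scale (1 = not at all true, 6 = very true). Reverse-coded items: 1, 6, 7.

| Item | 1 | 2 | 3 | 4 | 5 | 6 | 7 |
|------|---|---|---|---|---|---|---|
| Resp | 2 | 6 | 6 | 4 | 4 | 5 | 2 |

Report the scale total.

Apply reverse scoring (reversed = (1+6) − raw = 7 − raw):
  item 1: 7 − 2 = 5
  item 6: 7 − 5 = 2
  item 7: 7 − 2 = 5
Scored items: 5, 6, 6, 4, 4, 2, 5
Total = 5 + 6 + 6 + 4 + 4 + 2 + 5 = 32

32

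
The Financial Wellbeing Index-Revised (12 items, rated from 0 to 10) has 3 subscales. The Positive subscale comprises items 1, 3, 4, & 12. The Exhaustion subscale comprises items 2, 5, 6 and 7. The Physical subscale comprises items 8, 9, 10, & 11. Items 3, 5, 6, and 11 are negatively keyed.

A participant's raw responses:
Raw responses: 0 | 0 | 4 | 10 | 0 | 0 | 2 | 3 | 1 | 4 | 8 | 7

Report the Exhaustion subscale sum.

Exhaustion items: 2, 5, 6, 7.
Of these, items 5 & 6 are negatively keyed; reversed = (0+10) − raw = 10 − raw.
  item 2: 0
  item 5: 10 − 0 = 10
  item 6: 10 − 0 = 10
  item 7: 2
Sum = 0 + 10 + 10 + 2 = 22

22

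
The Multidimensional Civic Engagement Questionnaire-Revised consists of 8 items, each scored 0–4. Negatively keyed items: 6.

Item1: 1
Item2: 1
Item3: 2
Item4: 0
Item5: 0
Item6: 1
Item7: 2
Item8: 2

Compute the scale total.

Negatively keyed items use 4 − raw:
  item 6: 4 − 1 = 3
After reverse-coding: 1, 1, 2, 0, 0, 3, 2, 2
Total = 1 + 1 + 2 + 0 + 0 + 3 + 2 + 2 = 11

11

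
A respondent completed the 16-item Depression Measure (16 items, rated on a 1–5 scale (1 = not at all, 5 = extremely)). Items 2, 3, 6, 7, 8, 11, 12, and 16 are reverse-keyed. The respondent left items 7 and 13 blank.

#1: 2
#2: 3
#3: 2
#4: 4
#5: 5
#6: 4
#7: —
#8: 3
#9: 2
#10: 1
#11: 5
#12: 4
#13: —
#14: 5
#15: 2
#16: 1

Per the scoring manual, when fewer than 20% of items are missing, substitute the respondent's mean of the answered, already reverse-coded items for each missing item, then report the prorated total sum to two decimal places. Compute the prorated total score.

Reverse-coded (on a 1–5 scale, reversed = 6 − raw):
  item 2: 6 − 3 = 3
  item 3: 6 − 2 = 4
  item 6: 6 − 4 = 2
  item 8: 6 − 3 = 3
  item 11: 6 − 5 = 1
  item 12: 6 − 4 = 2
  item 16: 6 − 1 = 5
Completed scored items (14 of 16): 2, 3, 4, 4, 5, 2, 3, 2, 1, 1, 2, 5, 2, 5; sum = 41.
Person mean = 41 / 14 ≈ 2.9286
Prorated total = (41 / 14) × 16 = 46.86 (to 2 dp)

46.86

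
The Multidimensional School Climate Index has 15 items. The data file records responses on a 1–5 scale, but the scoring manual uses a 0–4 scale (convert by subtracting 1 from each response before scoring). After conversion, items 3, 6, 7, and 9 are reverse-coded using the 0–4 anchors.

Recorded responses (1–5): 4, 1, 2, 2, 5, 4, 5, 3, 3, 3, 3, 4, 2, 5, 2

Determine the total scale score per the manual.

Convert to 0–4: 3, 0, 1, 1, 4, 3, 4, 2, 2, 2, 2, 3, 1, 4, 1
Reverse-coded (reversed = (0+4) − raw = 4 − raw):
  item 3: 4 − 1 = 3
  item 6: 4 − 3 = 1
  item 7: 4 − 4 = 0
  item 9: 4 − 2 = 2
Scored: 3, 0, 3, 1, 4, 1, 0, 2, 2, 2, 2, 3, 1, 4, 1
Total = 29

29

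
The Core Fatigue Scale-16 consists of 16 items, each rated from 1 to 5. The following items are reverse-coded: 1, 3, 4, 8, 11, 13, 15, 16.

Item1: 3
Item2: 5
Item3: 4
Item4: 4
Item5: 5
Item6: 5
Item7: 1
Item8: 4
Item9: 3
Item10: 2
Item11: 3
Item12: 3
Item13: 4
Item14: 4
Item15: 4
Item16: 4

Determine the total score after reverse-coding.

Reversing items 1, 3, 4, 8, 11, 13, 15, and 16 with 6 − raw:
Total = (6−3) + 5 + (6−4) + (6−4) + 5 + 5 + 1 + (6−4) + 3 + 2 + (6−3) + 3 + (6−4) + 4 + (6−4) + (6−4)
      = 3 + 5 + 2 + 2 + 5 + 5 + 1 + 2 + 3 + 2 + 3 + 3 + 2 + 4 + 2 + 2 = 46

46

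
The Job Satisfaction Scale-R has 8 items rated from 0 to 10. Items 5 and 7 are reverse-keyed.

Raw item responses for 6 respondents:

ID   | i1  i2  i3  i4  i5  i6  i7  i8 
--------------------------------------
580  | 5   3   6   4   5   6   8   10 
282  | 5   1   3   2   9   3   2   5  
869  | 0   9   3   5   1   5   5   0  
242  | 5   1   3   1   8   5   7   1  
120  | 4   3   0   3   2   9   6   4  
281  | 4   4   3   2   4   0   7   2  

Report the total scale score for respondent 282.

28

Respondent 282 raw: 5, 1, 3, 2, 9, 3, 2, 5.
Reverse-coded (reversed = (0+10) − raw = 10 − raw):
  item 1: 5
  item 2: 1
  item 3: 3
  item 4: 2
  item 5: 10 − 9 = 1
  item 6: 3
  item 7: 10 − 2 = 8
  item 8: 5
Sum = 5 + 1 + 3 + 2 + 1 + 3 + 8 + 5 = 28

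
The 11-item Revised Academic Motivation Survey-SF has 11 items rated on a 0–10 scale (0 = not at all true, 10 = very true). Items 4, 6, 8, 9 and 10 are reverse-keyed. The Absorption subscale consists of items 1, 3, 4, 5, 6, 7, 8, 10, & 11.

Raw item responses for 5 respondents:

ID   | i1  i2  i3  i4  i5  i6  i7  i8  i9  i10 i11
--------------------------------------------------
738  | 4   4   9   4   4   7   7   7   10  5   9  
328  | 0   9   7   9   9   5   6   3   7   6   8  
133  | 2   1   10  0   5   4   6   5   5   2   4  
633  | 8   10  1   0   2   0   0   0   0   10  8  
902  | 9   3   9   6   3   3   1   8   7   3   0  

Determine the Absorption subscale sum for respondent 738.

50

Respondent 738 raw: 4, 4, 9, 4, 4, 7, 7, 7, 10, 5, 9.
Absorption items: 1, 3, 4, 5, 6, 7, 8, 10, 11.
Reverse-coded (on a 0–10 scale, reversed = 10 − raw):
  item 1: 4
  item 3: 9
  item 4: 10 − 4 = 6
  item 5: 4
  item 6: 10 − 7 = 3
  item 7: 7
  item 8: 10 − 7 = 3
  item 10: 10 − 5 = 5
  item 11: 9
Sum = 4 + 9 + 6 + 4 + 3 + 7 + 3 + 5 + 9 = 50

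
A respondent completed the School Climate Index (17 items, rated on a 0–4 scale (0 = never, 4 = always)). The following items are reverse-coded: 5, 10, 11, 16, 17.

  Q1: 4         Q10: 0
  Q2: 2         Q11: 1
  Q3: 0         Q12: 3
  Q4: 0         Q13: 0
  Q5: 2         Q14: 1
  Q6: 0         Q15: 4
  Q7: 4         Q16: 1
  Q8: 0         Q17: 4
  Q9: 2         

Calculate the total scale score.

Apply reverse scoring (on a 0–4 scale, reversed = 4 − raw):
  item 5: 4 − 2 = 2
  item 10: 4 − 0 = 4
  item 11: 4 − 1 = 3
  item 16: 4 − 1 = 3
  item 17: 4 − 4 = 0
After reverse-coding: 4, 2, 0, 0, 2, 0, 4, 0, 2, 4, 3, 3, 0, 1, 4, 3, 0
Total = 4 + 2 + 0 + 0 + 2 + 0 + 4 + 0 + 2 + 4 + 3 + 3 + 0 + 1 + 4 + 3 + 0 = 32

32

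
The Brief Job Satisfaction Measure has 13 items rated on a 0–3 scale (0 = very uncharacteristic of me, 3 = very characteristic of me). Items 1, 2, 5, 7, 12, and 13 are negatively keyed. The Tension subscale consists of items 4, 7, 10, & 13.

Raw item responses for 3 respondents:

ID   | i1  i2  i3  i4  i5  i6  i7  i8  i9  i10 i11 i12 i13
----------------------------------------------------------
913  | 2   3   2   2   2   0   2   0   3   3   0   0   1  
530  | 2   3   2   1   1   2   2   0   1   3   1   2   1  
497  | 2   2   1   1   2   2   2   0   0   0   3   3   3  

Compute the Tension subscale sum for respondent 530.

Respondent 530 raw: 2, 3, 2, 1, 1, 2, 2, 0, 1, 3, 1, 2, 1.
Tension items: 4, 7, 10, 13.
Reverse-coded (reversed = (0+3) − raw = 3 − raw):
  item 4: 1
  item 7: 3 − 2 = 1
  item 10: 3
  item 13: 3 − 1 = 2
Sum = 1 + 1 + 3 + 2 = 7

7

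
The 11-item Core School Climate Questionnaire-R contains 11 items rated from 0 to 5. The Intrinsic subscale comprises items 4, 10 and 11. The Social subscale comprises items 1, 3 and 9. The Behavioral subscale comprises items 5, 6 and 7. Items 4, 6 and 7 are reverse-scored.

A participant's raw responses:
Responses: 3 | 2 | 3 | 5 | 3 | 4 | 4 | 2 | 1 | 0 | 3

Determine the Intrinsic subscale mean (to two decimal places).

Intrinsic items: 4, 10, 11.
Of these, item 4 is reverse-scored; reversed = (0+5) − raw = 5 − raw.
  item 4: 5 − 5 = 0
  item 10: 0
  item 11: 3
Sum = 0 + 0 + 3 = 3
Mean = 3 / 3 = 1.00

1.00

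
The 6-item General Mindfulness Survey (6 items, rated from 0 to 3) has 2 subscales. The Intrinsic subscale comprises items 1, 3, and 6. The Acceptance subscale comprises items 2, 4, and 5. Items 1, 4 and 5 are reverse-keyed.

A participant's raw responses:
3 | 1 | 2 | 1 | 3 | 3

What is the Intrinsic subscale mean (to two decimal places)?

Intrinsic items: 1, 3, 6.
Of these, item 1 is reverse-keyed; reverse-coded value = 3 − response.
  item 1: 3 − 3 = 0
  item 3: 2
  item 6: 3
Sum = 0 + 2 + 3 = 5
Mean = 5 / 3 = 1.67

1.67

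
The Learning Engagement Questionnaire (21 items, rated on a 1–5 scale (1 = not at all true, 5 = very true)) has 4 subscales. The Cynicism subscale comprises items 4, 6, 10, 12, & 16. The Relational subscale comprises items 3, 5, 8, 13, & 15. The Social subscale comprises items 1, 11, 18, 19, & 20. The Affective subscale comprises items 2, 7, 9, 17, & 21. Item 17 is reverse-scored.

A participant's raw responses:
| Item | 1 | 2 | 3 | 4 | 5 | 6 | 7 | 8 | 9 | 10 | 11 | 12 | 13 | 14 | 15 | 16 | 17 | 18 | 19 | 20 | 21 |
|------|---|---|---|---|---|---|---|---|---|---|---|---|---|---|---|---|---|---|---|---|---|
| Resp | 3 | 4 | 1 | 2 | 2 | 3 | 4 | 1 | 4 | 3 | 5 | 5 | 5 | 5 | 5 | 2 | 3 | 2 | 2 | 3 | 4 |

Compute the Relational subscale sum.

14

Relational items: 3, 5, 8, 13, 15.
  item 3: 1
  item 5: 2
  item 8: 1
  item 13: 5
  item 15: 5
Sum = 1 + 2 + 1 + 5 + 5 = 14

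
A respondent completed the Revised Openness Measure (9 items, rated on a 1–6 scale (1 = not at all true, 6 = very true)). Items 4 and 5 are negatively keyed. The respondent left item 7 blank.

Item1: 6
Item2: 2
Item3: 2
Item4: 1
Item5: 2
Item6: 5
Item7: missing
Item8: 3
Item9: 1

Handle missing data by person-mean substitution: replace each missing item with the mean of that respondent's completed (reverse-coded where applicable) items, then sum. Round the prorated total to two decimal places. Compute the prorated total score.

Reverse-coded (reverse-coded value = 7 − response):
  item 4: 7 − 1 = 6
  item 5: 7 − 2 = 5
Completed scored items (8 of 9): 6, 2, 2, 6, 5, 5, 3, 1; sum = 30.
Person mean = 30 / 8 ≈ 3.7500
Prorated total = (30 / 8) × 9 = 33.75 (to 2 dp)

33.75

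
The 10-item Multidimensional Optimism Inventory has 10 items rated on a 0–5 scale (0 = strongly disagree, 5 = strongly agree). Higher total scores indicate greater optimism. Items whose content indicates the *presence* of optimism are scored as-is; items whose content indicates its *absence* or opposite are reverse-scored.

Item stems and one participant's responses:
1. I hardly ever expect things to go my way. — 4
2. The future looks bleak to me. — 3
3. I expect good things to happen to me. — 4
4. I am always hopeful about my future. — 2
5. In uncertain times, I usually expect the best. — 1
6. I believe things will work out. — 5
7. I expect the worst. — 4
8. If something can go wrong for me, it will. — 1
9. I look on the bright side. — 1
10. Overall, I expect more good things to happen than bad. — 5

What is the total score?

Items 1, 2, 7, 8 describe the absence/opposite of optimism → reverse-score.
reverse-coded value = 5 − response.
  item 1: 5 − 4 = 1
  item 2: 5 − 3 = 2
  item 3: 4
  item 4: 2
  item 5: 1
  item 6: 5
  item 7: 5 − 4 = 1
  item 8: 5 − 1 = 4
  item 9: 1
  item 10: 5
Total = 1 + 2 + 4 + 2 + 1 + 5 + 1 + 4 + 1 + 5 = 26

26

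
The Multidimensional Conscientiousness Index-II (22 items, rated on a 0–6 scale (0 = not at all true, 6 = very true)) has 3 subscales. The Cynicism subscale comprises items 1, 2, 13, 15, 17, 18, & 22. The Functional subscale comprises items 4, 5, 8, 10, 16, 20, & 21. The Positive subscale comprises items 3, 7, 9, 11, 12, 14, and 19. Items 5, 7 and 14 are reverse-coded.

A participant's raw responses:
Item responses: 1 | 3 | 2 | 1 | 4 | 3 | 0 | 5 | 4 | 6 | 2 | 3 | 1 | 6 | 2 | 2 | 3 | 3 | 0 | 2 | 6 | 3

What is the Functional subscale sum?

24

Functional items: 4, 5, 8, 10, 16, 20, 21.
Of these, item 5 is reverse-coded; on a 0–6 scale, reversed = 6 − raw.
  item 4: 1
  item 5: 6 − 4 = 2
  item 8: 5
  item 10: 6
  item 16: 2
  item 20: 2
  item 21: 6
Sum = 1 + 2 + 5 + 6 + 2 + 2 + 6 = 24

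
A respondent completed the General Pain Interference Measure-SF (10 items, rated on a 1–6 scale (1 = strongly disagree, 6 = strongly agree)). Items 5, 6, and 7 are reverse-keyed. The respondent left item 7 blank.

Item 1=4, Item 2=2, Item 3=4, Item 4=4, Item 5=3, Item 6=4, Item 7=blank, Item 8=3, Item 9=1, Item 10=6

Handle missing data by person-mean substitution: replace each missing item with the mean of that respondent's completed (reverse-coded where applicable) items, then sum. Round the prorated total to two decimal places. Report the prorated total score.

Reverse-coded (on a 1–6 scale, reversed = 7 − raw):
  item 5: 7 − 3 = 4
  item 6: 7 − 4 = 3
Completed scored items (9 of 10): 4, 2, 4, 4, 4, 3, 3, 1, 6; sum = 31.
Person mean = 31 / 9 ≈ 3.4444
Prorated total = (31 / 9) × 10 = 34.44 (to 2 dp)

34.44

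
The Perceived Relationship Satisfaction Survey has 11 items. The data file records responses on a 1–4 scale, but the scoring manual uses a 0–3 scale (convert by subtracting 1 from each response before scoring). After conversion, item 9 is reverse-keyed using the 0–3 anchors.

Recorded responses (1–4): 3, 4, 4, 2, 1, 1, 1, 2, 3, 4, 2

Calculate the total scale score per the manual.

Convert to 0–3: 2, 3, 3, 1, 0, 0, 0, 1, 2, 3, 1
Reverse-coded (reverse-coded value = 3 − response):
  item 9: 3 − 2 = 1
Scored: 2, 3, 3, 1, 0, 0, 0, 1, 1, 3, 1
Total = 15

15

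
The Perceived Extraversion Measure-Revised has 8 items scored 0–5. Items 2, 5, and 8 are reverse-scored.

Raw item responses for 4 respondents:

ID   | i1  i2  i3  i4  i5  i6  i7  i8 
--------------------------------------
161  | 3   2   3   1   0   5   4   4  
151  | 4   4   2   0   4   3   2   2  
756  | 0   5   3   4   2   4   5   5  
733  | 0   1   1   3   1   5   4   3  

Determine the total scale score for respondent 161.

25

Respondent 161 raw: 3, 2, 3, 1, 0, 5, 4, 4.
Reverse-coded (reversed = (0+5) − raw = 5 − raw):
  item 1: 3
  item 2: 5 − 2 = 3
  item 3: 3
  item 4: 1
  item 5: 5 − 0 = 5
  item 6: 5
  item 7: 4
  item 8: 5 − 4 = 1
Sum = 3 + 3 + 3 + 1 + 5 + 5 + 4 + 1 = 25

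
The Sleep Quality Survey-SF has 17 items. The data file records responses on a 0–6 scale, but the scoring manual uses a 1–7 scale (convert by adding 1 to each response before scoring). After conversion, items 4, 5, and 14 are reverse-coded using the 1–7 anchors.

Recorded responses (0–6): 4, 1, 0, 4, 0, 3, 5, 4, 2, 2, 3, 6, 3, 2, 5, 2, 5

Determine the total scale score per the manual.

Convert to 1–7: 5, 2, 1, 5, 1, 4, 6, 5, 3, 3, 4, 7, 4, 3, 6, 3, 6
Reverse-coded (on a 1–7 scale, reversed = 8 − raw):
  item 4: 8 − 5 = 3
  item 5: 8 − 1 = 7
  item 14: 8 − 3 = 5
Scored: 5, 2, 1, 3, 7, 4, 6, 5, 3, 3, 4, 7, 4, 5, 6, 3, 6
Total = 74

74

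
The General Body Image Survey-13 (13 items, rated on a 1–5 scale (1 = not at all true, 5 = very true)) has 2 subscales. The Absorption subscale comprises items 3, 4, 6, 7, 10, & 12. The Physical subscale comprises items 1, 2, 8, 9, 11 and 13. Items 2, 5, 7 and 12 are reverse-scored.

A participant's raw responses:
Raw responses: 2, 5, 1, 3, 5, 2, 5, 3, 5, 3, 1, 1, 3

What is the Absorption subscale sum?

Absorption items: 3, 4, 6, 7, 10, 12.
Of these, items 7 and 12 are reverse-scored; reverse-coded value = 6 − response.
  item 3: 1
  item 4: 3
  item 6: 2
  item 7: 6 − 5 = 1
  item 10: 3
  item 12: 6 − 1 = 5
Sum = 1 + 3 + 2 + 1 + 3 + 5 = 15

15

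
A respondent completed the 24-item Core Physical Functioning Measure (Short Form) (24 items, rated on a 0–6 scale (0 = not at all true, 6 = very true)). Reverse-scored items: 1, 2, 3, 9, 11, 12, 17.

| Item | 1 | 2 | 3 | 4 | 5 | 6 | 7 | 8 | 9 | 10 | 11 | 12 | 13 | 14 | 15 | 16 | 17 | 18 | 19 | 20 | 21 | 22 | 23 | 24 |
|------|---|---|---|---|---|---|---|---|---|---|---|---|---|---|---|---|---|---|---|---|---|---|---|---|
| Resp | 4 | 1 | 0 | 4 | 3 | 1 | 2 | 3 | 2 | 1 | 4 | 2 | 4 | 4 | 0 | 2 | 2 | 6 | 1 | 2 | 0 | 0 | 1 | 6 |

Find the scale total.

Reversing items 1, 2, 3, 9, 11, 12, and 17 with 6 − raw:
Total = (6−4) + (6−1) + (6−0) + 4 + 3 + 1 + 2 + 3 + (6−2) + 1 + (6−4) + (6−2) + 4 + 4 + 0 + 2 + (6−2) + 6 + 1 + 2 + 0 + 0 + 1 + 6
      = 2 + 5 + 6 + 4 + 3 + 1 + 2 + 3 + 4 + 1 + 2 + 4 + 4 + 4 + 0 + 2 + 4 + 6 + 1 + 2 + 0 + 0 + 1 + 6 = 67

67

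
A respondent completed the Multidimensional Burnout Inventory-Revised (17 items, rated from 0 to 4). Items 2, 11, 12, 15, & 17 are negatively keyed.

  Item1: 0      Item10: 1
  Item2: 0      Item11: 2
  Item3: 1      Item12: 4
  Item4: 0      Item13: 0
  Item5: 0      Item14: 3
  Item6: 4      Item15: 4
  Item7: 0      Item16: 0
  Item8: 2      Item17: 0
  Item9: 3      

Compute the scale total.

Reversing items 2, 11, 12, 15 and 17 with 4 − raw:
Total = 0 + (4−0) + 1 + 0 + 0 + 4 + 0 + 2 + 3 + 1 + (4−2) + (4−4) + 0 + 3 + (4−4) + 0 + (4−0)
      = 0 + 4 + 1 + 0 + 0 + 4 + 0 + 2 + 3 + 1 + 2 + 0 + 0 + 3 + 0 + 0 + 4 = 24

24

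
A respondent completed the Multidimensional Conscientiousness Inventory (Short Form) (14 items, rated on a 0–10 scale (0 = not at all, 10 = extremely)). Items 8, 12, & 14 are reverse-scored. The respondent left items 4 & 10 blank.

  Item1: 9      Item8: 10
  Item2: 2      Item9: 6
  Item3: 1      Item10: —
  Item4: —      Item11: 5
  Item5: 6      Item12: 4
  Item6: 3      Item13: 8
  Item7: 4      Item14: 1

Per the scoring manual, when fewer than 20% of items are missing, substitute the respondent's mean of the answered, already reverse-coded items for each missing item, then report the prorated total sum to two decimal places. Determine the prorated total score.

Reverse-coded (reversed = (0+10) − raw = 10 − raw):
  item 8: 10 − 10 = 0
  item 12: 10 − 4 = 6
  item 14: 10 − 1 = 9
Completed scored items (12 of 14): 9, 2, 1, 6, 3, 4, 0, 6, 5, 6, 8, 9; sum = 59.
Person mean = 59 / 12 ≈ 4.9167
Prorated total = (59 / 12) × 14 = 68.83 (to 2 dp)

68.83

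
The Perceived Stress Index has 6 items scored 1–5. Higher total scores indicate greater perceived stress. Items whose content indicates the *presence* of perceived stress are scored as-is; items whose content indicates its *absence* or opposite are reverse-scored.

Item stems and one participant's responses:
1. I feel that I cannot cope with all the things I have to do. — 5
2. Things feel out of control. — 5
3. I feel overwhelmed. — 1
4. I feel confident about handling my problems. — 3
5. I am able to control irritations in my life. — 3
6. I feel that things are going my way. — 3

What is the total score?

Items 4, 5, 6 describe the absence/opposite of perceived stress → reverse-score.
on a 1–5 scale, reversed = 6 − raw.
  item 1: 5
  item 2: 5
  item 3: 1
  item 4: 6 − 3 = 3
  item 5: 6 − 3 = 3
  item 6: 6 − 3 = 3
Total = 5 + 5 + 1 + 3 + 3 + 3 = 20

20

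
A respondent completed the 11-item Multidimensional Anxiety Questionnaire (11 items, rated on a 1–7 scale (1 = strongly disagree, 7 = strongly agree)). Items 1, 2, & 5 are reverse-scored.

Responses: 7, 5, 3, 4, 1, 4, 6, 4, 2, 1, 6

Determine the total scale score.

Apply reverse scoring (on a 1–7 scale, reversed = 8 − raw):
  item 1: 8 − 7 = 1
  item 2: 8 − 5 = 3
  item 5: 8 − 1 = 7
After reverse-coding: 1, 3, 3, 4, 7, 4, 6, 4, 2, 1, 6
Total = 1 + 3 + 3 + 4 + 7 + 4 + 6 + 4 + 2 + 1 + 6 = 41

41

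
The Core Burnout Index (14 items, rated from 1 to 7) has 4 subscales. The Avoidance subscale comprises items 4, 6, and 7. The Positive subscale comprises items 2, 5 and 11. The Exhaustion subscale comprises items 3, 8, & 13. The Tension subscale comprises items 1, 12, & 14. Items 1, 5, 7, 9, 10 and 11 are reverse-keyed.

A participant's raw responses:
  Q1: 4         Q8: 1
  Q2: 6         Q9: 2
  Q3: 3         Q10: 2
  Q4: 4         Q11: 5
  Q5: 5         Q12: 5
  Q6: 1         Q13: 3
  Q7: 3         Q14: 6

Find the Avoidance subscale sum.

10

Avoidance items: 4, 6, 7.
Of these, item 7 is reverse-keyed; reverse-coded value = 8 − response.
  item 4: 4
  item 6: 1
  item 7: 8 − 3 = 5
Sum = 4 + 1 + 5 = 10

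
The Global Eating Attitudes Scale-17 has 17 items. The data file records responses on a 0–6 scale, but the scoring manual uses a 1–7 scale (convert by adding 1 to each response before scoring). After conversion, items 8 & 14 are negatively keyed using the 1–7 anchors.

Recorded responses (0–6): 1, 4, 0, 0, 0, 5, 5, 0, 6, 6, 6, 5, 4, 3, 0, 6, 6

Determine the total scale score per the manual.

Convert to 1–7: 2, 5, 1, 1, 1, 6, 6, 1, 7, 7, 7, 6, 5, 4, 1, 7, 7
Reverse-coded (on a 1–7 scale, reversed = 8 − raw):
  item 8: 8 − 1 = 7
  item 14: 8 − 4 = 4
Scored: 2, 5, 1, 1, 1, 6, 6, 7, 7, 7, 7, 6, 5, 4, 1, 7, 7
Total = 80

80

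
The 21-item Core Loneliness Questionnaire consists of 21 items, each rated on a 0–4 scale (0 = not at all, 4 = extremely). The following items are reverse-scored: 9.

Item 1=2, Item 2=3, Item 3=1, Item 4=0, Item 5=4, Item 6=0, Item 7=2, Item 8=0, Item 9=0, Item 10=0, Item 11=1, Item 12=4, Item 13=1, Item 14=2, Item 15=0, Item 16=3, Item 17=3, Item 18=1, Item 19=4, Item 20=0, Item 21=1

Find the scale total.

36

Reverse-scored items use 4 − raw:
  item 9: 4 − 0 = 4
After reverse-coding: 2, 3, 1, 0, 4, 0, 2, 0, 4, 0, 1, 4, 1, 2, 0, 3, 3, 1, 4, 0, 1
Total = 2 + 3 + 1 + 0 + 4 + 0 + 2 + 0 + 4 + 0 + 1 + 4 + 1 + 2 + 0 + 3 + 3 + 1 + 4 + 0 + 1 = 36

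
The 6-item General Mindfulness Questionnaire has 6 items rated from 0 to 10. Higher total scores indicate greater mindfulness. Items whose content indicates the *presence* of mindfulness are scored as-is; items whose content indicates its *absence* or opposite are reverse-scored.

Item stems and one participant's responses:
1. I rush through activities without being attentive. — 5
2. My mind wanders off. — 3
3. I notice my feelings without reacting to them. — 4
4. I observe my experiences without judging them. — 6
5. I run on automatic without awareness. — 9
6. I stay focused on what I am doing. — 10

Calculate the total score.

Items 1, 2, 5 describe the absence/opposite of mindfulness → reverse-score.
on a 0–10 scale, reversed = 10 − raw.
  item 1: 10 − 5 = 5
  item 2: 10 − 3 = 7
  item 3: 4
  item 4: 6
  item 5: 10 − 9 = 1
  item 6: 10
Total = 5 + 7 + 4 + 6 + 1 + 10 = 33

33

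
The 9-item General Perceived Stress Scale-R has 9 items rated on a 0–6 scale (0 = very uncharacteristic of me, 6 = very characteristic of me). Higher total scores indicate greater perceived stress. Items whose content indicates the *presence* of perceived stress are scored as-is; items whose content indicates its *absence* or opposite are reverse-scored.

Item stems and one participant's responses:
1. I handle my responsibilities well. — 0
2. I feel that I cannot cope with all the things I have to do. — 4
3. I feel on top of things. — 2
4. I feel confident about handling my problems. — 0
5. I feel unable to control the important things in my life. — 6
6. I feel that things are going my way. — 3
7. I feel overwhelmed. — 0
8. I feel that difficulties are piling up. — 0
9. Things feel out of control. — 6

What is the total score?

Items 1, 3, 4, 6 describe the absence/opposite of perceived stress → reverse-score.
reverse-coded value = 6 − response.
  item 1: 6 − 0 = 6
  item 2: 4
  item 3: 6 − 2 = 4
  item 4: 6 − 0 = 6
  item 5: 6
  item 6: 6 − 3 = 3
  item 7: 0
  item 8: 0
  item 9: 6
Total = 6 + 4 + 4 + 6 + 6 + 3 + 0 + 0 + 6 = 35

35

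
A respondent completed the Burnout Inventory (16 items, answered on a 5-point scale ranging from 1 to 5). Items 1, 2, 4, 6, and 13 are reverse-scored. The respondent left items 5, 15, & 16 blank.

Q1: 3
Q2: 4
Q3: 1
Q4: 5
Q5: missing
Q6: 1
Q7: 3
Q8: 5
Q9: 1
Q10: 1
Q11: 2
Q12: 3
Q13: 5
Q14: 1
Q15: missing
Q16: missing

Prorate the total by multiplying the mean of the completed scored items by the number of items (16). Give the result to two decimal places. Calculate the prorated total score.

35.69

Reverse-coded (reverse-coded value = 6 − response):
  item 1: 6 − 3 = 3
  item 2: 6 − 4 = 2
  item 4: 6 − 5 = 1
  item 6: 6 − 1 = 5
  item 13: 6 − 5 = 1
Completed scored items (13 of 16): 3, 2, 1, 1, 5, 3, 5, 1, 1, 2, 3, 1, 1; sum = 29.
Person mean = 29 / 13 ≈ 2.2308
Prorated total = (29 / 13) × 16 = 35.69 (to 2 dp)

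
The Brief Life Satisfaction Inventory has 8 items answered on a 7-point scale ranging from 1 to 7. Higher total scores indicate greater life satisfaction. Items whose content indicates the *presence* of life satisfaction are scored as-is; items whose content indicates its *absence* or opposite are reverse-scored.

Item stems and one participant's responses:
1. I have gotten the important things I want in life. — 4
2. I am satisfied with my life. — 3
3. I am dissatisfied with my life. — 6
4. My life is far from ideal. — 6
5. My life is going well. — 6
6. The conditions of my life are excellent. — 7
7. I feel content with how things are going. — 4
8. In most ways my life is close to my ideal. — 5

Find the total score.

33

Items 3, 4 describe the absence/opposite of life satisfaction → reverse-score.
reversed = (1+7) − raw = 8 − raw.
  item 1: 4
  item 2: 3
  item 3: 8 − 6 = 2
  item 4: 8 − 6 = 2
  item 5: 6
  item 6: 7
  item 7: 4
  item 8: 5
Total = 4 + 3 + 2 + 2 + 6 + 7 + 4 + 5 = 33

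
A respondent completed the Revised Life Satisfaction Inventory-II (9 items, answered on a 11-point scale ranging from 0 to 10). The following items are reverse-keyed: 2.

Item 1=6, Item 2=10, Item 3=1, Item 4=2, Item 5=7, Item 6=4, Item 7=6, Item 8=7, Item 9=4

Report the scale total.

37

Apply reverse scoring (reverse-coded value = 10 − response):
  item 2: 10 − 10 = 0
Scored responses: 6, 0, 1, 2, 7, 4, 6, 7, 4
Total = 6 + 0 + 1 + 2 + 7 + 4 + 6 + 7 + 4 = 37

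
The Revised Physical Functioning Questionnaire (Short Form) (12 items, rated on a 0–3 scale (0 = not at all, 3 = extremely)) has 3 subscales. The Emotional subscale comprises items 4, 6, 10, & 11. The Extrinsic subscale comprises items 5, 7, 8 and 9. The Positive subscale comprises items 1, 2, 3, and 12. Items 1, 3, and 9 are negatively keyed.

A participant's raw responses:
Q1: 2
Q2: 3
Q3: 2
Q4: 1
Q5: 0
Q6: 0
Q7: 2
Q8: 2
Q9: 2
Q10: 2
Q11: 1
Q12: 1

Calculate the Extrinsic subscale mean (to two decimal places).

Extrinsic items: 5, 7, 8, 9.
Of these, item 9 is negatively keyed; reverse-coded value = 3 − response.
  item 5: 0
  item 7: 2
  item 8: 2
  item 9: 3 − 2 = 1
Sum = 0 + 2 + 2 + 1 = 5
Mean = 5 / 4 = 1.25

1.25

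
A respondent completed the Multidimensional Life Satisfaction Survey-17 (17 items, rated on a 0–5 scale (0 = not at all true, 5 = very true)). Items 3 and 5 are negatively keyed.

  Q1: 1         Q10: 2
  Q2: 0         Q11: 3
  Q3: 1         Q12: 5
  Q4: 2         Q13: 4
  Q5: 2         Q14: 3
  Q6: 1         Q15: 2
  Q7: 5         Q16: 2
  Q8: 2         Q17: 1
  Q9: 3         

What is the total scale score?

Reversing items 3 and 5 with 5 − raw:
Total = 1 + 0 + (5−1) + 2 + (5−2) + 1 + 5 + 2 + 3 + 2 + 3 + 5 + 4 + 3 + 2 + 2 + 1
      = 1 + 0 + 4 + 2 + 3 + 1 + 5 + 2 + 3 + 2 + 3 + 5 + 4 + 3 + 2 + 2 + 1 = 43

43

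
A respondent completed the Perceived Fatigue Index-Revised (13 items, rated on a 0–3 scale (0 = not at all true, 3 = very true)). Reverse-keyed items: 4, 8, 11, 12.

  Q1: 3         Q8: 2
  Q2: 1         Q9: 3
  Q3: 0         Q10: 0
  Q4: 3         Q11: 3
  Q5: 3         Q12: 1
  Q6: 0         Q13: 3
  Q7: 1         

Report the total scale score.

17

Reverse-keyed items use 3 − raw:
  item 4: 3 − 3 = 0
  item 8: 3 − 2 = 1
  item 11: 3 − 3 = 0
  item 12: 3 − 1 = 2
Scored responses: 3, 1, 0, 0, 3, 0, 1, 1, 3, 0, 0, 2, 3
Total = 3 + 1 + 0 + 0 + 3 + 0 + 1 + 1 + 3 + 0 + 0 + 2 + 3 = 17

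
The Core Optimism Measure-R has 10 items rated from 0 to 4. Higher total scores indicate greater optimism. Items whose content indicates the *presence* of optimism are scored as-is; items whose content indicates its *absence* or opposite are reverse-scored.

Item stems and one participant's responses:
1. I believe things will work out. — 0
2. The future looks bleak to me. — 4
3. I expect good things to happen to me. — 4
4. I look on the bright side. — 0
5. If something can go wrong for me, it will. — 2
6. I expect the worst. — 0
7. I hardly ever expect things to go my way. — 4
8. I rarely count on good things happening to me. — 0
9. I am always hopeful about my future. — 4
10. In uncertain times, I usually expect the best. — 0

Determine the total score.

18

Items 2, 5, 6, 7, 8 describe the absence/opposite of optimism → reverse-score.
reverse-coded value = 4 − response.
  item 1: 0
  item 2: 4 − 4 = 0
  item 3: 4
  item 4: 0
  item 5: 4 − 2 = 2
  item 6: 4 − 0 = 4
  item 7: 4 − 4 = 0
  item 8: 4 − 0 = 4
  item 9: 4
  item 10: 0
Total = 0 + 0 + 4 + 0 + 2 + 4 + 0 + 4 + 4 + 0 = 18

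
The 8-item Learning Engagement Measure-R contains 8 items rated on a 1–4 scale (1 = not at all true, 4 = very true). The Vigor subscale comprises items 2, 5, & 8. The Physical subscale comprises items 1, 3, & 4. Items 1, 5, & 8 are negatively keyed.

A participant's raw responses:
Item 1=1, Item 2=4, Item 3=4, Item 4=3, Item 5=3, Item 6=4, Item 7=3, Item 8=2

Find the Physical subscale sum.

Physical items: 1, 3, 4.
Of these, item 1 is negatively keyed; reverse-coded value = 5 − response.
  item 1: 5 − 1 = 4
  item 3: 4
  item 4: 3
Sum = 4 + 4 + 3 = 11

11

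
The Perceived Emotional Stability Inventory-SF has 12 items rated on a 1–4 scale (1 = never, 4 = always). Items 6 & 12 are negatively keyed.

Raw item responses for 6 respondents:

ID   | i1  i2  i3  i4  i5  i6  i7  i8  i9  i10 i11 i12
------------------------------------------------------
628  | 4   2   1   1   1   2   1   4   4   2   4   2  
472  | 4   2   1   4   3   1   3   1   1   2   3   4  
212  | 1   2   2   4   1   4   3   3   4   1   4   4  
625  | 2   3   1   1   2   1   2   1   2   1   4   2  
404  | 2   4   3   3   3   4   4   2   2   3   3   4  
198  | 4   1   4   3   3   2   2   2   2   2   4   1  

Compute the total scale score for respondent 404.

31

Respondent 404 raw: 2, 4, 3, 3, 3, 4, 4, 2, 2, 3, 3, 4.
Reverse-coded (reverse-coded value = 5 − response):
  item 1: 2
  item 2: 4
  item 3: 3
  item 4: 3
  item 5: 3
  item 6: 5 − 4 = 1
  item 7: 4
  item 8: 2
  item 9: 2
  item 10: 3
  item 11: 3
  item 12: 5 − 4 = 1
Sum = 2 + 4 + 3 + 3 + 3 + 1 + 4 + 2 + 2 + 3 + 3 + 1 = 31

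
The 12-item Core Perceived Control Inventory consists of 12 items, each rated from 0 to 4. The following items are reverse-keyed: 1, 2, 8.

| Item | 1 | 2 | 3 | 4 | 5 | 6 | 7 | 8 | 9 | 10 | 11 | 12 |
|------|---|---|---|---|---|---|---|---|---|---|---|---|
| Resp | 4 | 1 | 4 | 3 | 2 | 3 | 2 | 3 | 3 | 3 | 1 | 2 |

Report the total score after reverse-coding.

Reversing items 1, 2 and 8 with 4 − raw:
Total = (4−4) + (4−1) + 4 + 3 + 2 + 3 + 2 + (4−3) + 3 + 3 + 1 + 2
      = 0 + 3 + 4 + 3 + 2 + 3 + 2 + 1 + 3 + 3 + 1 + 2 = 27

27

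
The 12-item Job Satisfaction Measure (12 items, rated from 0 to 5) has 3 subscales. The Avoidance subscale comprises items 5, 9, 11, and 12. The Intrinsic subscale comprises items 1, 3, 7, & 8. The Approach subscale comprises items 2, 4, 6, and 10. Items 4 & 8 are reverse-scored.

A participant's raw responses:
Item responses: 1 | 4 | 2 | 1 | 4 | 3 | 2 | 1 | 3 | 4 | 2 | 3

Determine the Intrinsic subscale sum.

Intrinsic items: 1, 3, 7, 8.
Of these, item 8 is reverse-scored; on a 0–5 scale, reversed = 5 − raw.
  item 1: 1
  item 3: 2
  item 7: 2
  item 8: 5 − 1 = 4
Sum = 1 + 2 + 2 + 4 = 9

9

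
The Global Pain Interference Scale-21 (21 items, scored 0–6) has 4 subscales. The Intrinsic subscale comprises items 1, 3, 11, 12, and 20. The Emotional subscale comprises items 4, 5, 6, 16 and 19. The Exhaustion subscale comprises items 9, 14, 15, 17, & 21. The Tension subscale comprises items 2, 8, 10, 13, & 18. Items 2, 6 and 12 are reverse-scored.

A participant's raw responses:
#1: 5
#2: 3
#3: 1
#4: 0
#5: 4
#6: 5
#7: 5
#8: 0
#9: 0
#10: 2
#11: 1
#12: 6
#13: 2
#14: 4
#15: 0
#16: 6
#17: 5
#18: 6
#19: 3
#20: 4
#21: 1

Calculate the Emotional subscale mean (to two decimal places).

Emotional items: 4, 5, 6, 16, 19.
Of these, item 6 is reverse-scored; reversed = (0+6) − raw = 6 − raw.
  item 4: 0
  item 5: 4
  item 6: 6 − 5 = 1
  item 16: 6
  item 19: 3
Sum = 0 + 4 + 1 + 6 + 3 = 14
Mean = 14 / 5 = 2.80

2.80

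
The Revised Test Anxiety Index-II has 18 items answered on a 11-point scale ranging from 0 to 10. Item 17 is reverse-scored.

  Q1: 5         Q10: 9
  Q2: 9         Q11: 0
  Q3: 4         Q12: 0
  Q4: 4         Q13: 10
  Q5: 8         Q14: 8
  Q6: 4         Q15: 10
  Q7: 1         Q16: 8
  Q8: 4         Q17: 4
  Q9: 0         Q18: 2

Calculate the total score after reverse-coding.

Raw sum = 90. Reverse-scored items: 17; their raw sum = 4.
Each reversal replaces raw with 10 − raw, changing the total by 10 − 2·raw per item.
Total = 90 + 1·10 − 2·4 = 90 + 10 − 8 = 92

92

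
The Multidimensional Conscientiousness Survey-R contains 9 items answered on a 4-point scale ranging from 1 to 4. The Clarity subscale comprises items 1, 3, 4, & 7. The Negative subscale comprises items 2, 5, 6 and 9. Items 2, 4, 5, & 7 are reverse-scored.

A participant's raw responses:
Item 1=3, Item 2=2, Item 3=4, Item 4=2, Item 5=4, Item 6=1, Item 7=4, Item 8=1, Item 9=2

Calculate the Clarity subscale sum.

11

Clarity items: 1, 3, 4, 7.
Of these, items 4 and 7 are reverse-scored; reversed = (1+4) − raw = 5 − raw.
  item 1: 3
  item 3: 4
  item 4: 5 − 2 = 3
  item 7: 5 − 4 = 1
Sum = 3 + 4 + 3 + 1 = 11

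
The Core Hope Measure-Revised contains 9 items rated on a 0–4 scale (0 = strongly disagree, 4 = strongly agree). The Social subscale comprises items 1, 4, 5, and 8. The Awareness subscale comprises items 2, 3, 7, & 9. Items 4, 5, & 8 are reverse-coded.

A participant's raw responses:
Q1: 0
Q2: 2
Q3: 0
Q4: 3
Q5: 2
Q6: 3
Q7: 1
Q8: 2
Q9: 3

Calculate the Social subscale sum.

Social items: 1, 4, 5, 8.
Of these, items 4, 5, and 8 are reverse-coded; reversed = (0+4) − raw = 4 − raw.
  item 1: 0
  item 4: 4 − 3 = 1
  item 5: 4 − 2 = 2
  item 8: 4 − 2 = 2
Sum = 0 + 1 + 2 + 2 = 5

5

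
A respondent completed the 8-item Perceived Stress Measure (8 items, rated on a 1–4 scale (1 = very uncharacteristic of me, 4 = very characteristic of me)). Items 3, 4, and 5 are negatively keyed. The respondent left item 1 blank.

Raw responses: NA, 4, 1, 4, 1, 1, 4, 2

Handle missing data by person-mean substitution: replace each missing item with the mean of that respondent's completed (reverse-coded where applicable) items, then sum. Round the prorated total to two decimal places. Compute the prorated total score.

Reverse-coded (on a 1–4 scale, reversed = 5 − raw):
  item 3: 5 − 1 = 4
  item 4: 5 − 4 = 1
  item 5: 5 − 1 = 4
Completed scored items (7 of 8): 4, 4, 1, 4, 1, 4, 2; sum = 20.
Person mean = 20 / 7 ≈ 2.8571
Prorated total = (20 / 7) × 8 = 22.86 (to 2 dp)

22.86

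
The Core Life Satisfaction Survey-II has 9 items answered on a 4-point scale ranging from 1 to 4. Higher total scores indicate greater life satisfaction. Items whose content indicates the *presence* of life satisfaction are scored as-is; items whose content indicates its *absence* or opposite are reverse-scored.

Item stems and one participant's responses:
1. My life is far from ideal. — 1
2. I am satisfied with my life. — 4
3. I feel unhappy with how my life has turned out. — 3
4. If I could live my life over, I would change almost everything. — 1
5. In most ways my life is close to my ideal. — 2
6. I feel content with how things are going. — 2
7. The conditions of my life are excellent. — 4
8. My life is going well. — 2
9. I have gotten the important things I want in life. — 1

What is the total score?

Items 1, 3, 4 describe the absence/opposite of life satisfaction → reverse-score.
reverse-coded value = 5 − response.
  item 1: 5 − 1 = 4
  item 2: 4
  item 3: 5 − 3 = 2
  item 4: 5 − 1 = 4
  item 5: 2
  item 6: 2
  item 7: 4
  item 8: 2
  item 9: 1
Total = 4 + 4 + 2 + 4 + 2 + 2 + 4 + 2 + 1 = 25

25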